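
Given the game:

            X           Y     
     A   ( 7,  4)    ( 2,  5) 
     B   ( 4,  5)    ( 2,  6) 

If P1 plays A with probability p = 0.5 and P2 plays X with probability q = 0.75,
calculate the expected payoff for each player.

E[P1] = 4.625, E[P2] = 4.75

Work:
E[P1] = p·q·π₁(A,X) + p·(1-q)·π₁(A,Y) + (1-p)·q·π₁(B,X) + (1-p)·(1-q)·π₁(B,Y)
= 0.5·0.75·7 + 0.5·0.25·2 + 0.5·0.75·4 + 0.5·0.25·2
= 4.625

E[P2] = 4.75 (similar calculation)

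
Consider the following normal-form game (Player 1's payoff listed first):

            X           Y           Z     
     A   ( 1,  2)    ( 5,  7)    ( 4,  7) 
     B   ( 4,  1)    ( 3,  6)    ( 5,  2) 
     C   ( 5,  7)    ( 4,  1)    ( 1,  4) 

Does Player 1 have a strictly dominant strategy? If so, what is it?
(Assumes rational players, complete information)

No strictly dominant strategy exists for Player 1

Work:
A strategy strictly dominates another if it gives a strictly higher payoff against every opponent action. Compare each pair of P1's strategies column-by-column:
  A vs B: [1 vs 4, 5 vs 3, 4 vs 5] → A does not strictly dominate B (column X: 1 ≤ 4)
  A vs C: [1 vs 5, 5 vs 4, 4 vs 1] → A does not strictly dominate C (column X: 1 ≤ 5)
  B vs A: [4 vs 1, 3 vs 5, 5 vs 4] → B does not strictly dominate A (column Y: 3 ≤ 5)
  B vs C: [4 vs 5, 3 vs 4, 5 vs 1] → B does not strictly dominate C (column X: 4 ≤ 5)
  C vs A: [5 vs 1, 4 vs 5, 1 vs 4] → C does not strictly dominate A (column Y: 4 ≤ 5)
  C vs B: [5 vs 4, 4 vs 3, 1 vs 5] → C does not strictly dominate B (column Z: 1 ≤ 5)
No single strategy strictly dominates all others → no strictly dominant strategy.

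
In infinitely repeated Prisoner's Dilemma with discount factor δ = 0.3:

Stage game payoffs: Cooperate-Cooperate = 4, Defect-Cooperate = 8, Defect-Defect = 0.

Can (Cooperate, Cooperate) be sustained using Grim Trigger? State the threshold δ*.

δ* = 0.5; since δ = 0.3 < 0.5, cooperation cannot be sustained

Work:
For Grim Trigger:
Cooperate forever: 4/(1-δ)
Defect then punished: 8 + 0·δ/(1-δ)
Need: 4/(1-δ) ≥ 8 + 0·δ/(1-δ)
Solving: δ ≥ (T-R)/(T-P) = (8-4)/(8-0) = 0.5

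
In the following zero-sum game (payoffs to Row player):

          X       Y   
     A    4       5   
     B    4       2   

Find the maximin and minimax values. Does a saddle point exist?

Maximin = 4, Minimax = 4, Saddle: True

Work:
Row minimums: [4, 2] → maximin = 4
Column maximums: [4, 5] → minimax = 4
Saddle point exists! Game value = 4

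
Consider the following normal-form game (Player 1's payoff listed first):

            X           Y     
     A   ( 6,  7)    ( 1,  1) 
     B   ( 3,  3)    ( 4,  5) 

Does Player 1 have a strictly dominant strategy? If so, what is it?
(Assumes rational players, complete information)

No strictly dominant strategy exists for Player 1

Work:
A strategy strictly dominates another if it gives a strictly higher payoff against every opponent action. Compare each pair of P1's strategies column-by-column:
  A vs B: [6 vs 3, 1 vs 4] → A does not strictly dominate B (column Y: 1 ≤ 4)
  B vs A: [3 vs 6, 4 vs 1] → B does not strictly dominate A (column X: 3 ≤ 6)
No single strategy strictly dominates all others → no strictly dominant strategy.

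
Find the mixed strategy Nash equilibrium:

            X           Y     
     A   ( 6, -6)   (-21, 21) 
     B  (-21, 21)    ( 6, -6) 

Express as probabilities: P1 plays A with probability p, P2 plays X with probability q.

p = 0.5, q = 0.5

Work:
Find probabilities that make opponent indifferent:
P2 chooses q to make P1 indifferent between A and B
P1 chooses p to make P2 indifferent between X and Y
Mixed NE: P1 plays (A: 0.5, B: 0.5), P2 plays (X: 0.5, Y: 0.5)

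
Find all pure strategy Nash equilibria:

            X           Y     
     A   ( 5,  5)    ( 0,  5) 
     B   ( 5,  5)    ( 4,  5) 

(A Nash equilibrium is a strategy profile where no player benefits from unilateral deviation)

Nash equilibrium: (A, X), (B, X), (B, Y)

Work:
Best responses:
  P1 vs X: payoffs [5, 5] → best response A/B (payoff 5)
  P1 vs Y: payoffs [0, 4] → best response B (payoff 4)
  P2 vs A: payoffs [5, 5] → best response X/Y (payoff 5)
  P2 vs B: payoffs [5, 5] → best response X/Y (payoff 5)
Mutual best responses: (A,X), (B,X), (B,Y) → Nash equilibria.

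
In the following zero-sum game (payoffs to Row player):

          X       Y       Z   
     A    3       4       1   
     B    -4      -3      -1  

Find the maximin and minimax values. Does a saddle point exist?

Maximin = 1, Minimax = 1, Saddle: True

Work:
Row minimums: [1, -4] → maximin = 1
Column maximums: [3, 4, 1] → minimax = 1
Saddle point exists! Game value = 1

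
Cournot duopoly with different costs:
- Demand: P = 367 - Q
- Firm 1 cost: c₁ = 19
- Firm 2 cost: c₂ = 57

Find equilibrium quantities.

q₁* = 128.67, q₂* = 90.67

Work:
Reaction: q₁ = (367 - 19 - q₂)/2
Reaction: q₂ = (367 - 57 - q₁)/2
Solve simultaneously:
q₁* = (367 - 2×19 + 57)/3 = 128.67
q₂* = (367 - 2×57 + 19)/3 = 90.67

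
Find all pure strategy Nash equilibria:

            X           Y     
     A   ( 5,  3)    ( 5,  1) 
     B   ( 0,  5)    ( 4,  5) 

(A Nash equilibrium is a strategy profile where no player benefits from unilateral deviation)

Nash equilibrium: (A, X)

Work:
Best responses:
  P1 vs X: payoffs [5, 0] → best response A (payoff 5)
  P1 vs Y: payoffs [5, 4] → best response A (payoff 5)
  P2 vs A: payoffs [3, 1] → best response X (payoff 3)
  P2 vs B: payoffs [5, 5] → best response X/Y (payoff 5)
Mutual best responses: (A,X) → Nash equilibria.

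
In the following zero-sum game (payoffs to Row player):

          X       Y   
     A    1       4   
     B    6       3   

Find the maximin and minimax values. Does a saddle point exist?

Maximin = 3, Minimax = 4, Saddle: False

Work:
Row minimums: [1, 3] → maximin = 3
Column maximums: [6, 4] → minimax = 4
No saddle point (maximin ≠ minimax). Mixed strategy needed.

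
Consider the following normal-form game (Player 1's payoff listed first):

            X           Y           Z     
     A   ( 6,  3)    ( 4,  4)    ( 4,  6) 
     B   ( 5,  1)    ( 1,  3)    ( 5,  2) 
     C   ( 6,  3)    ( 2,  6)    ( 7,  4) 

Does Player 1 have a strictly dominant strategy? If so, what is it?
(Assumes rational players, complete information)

No strictly dominant strategy exists for Player 1

Work:
A strategy strictly dominates another if it gives a strictly higher payoff against every opponent action. Compare each pair of P1's strategies column-by-column:
  A vs B: [6 vs 5, 4 vs 1, 4 vs 5] → A does not strictly dominate B (column Z: 4 ≤ 5)
  A vs C: [6 vs 6, 4 vs 2, 4 vs 7] → A does not strictly dominate C (column X: 6 ≤ 6)
  B vs A: [5 vs 6, 1 vs 4, 5 vs 4] → B does not strictly dominate A (column X: 5 ≤ 6)
  B vs C: [5 vs 6, 1 vs 2, 5 vs 7] → B does not strictly dominate C (column X: 5 ≤ 6)
  C vs A: [6 vs 6, 2 vs 4, 7 vs 4] → C does not strictly dominate A (column X: 6 ≤ 6)
  C vs B: [6 vs 5, 2 vs 1, 7 vs 5] → C strictly dominates B
No single strategy strictly dominates all others → no strictly dominant strategy.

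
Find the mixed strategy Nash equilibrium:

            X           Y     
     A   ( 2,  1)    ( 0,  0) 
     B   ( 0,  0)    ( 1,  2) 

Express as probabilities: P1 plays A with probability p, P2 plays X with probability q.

p = 0.6667, q = 0.3333

Work:
Find probabilities that make opponent indifferent:
P2 chooses q to make P1 indifferent between A and B
P1 chooses p to make P2 indifferent between X and Y
Mixed NE: P1 plays (A: 0.6667, B: 0.3333), P2 plays (X: 0.3333, Y: 0.6667)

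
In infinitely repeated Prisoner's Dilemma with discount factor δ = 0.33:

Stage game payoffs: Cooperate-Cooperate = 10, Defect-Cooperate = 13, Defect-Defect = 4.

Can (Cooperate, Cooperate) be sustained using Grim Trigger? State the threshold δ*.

δ* = 0.3333; since δ = 0.33 < 0.3333, cooperation cannot be sustained

Work:
For Grim Trigger:
Cooperate forever: 10/(1-δ)
Defect then punished: 13 + 4·δ/(1-δ)
Need: 10/(1-δ) ≥ 13 + 4·δ/(1-δ)
Solving: δ ≥ (T-R)/(T-P) = (13-10)/(13-4) = 0.3333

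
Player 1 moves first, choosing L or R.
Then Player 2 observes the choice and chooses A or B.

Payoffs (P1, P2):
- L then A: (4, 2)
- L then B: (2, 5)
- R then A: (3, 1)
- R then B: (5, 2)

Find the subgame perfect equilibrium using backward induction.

P1 plays R, P2 plays B after L and B after R; Payoff (5, 2)

Work:
Backward induction:
After L: P2 chooses B → P1 gets 2
After R: P2 chooses B → P1 gets 5
P1 chooses R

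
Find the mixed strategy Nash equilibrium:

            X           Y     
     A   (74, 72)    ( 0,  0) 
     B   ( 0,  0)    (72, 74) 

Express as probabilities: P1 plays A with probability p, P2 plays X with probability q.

p = 0.5068, q = 0.4932

Work:
Find probabilities that make opponent indifferent:
P2 chooses q to make P1 indifferent between A and B
P1 chooses p to make P2 indifferent between X and Y
Mixed NE: P1 plays (A: 0.5068, B: 0.4932), P2 plays (X: 0.4932, Y: 0.5068)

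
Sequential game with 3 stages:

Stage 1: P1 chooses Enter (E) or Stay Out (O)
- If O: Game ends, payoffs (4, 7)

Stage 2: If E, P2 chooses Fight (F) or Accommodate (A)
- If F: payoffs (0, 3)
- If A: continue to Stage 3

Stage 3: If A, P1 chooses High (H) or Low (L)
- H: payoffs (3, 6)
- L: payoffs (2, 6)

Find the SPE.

SPE: (O, A, H); Outcome (4, 7)

Work:
Stage 3: P1 chooses H (3 vs 2)
Stage 2: P2: F->3, A->6 (anticipating H). Choose A
Stage 1: P1: O->4, E->3 (anticipating A, H). Choose O
SPE path: O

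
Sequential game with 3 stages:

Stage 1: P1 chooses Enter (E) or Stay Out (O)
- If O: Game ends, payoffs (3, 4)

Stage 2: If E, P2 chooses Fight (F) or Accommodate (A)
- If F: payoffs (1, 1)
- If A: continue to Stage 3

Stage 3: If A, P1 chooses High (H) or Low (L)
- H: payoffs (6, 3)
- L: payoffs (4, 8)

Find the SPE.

SPE: (E, A, H); Outcome (6, 3)

Work:
Stage 3: P1 chooses H (6 vs 4)
Stage 2: P2: F->1, A->3 (anticipating H). Choose A
Stage 1: P1: O->3, E->6 (anticipating A, H). Choose E
SPE path: E -> A -> H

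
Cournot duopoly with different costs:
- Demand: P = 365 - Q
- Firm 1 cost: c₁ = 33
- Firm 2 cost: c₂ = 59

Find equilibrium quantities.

q₁* = 119.33, q₂* = 93.33

Work:
Reaction: q₁ = (365 - 33 - q₂)/2
Reaction: q₂ = (365 - 59 - q₁)/2
Solve simultaneously:
q₁* = (365 - 2×33 + 59)/3 = 119.33
q₂* = (365 - 2×59 + 33)/3 = 93.33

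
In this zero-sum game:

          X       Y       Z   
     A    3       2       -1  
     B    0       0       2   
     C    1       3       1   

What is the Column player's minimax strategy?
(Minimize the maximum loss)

Column should play Z, value = 2

Work:
Column player minimizes Row's maximum payoff:
Column X: max payoff to Row = 3
Column Y: max payoff to Row = 3
Column Z: max payoff to Row = 2
Minimum is 2, achieved by column Z.
Minimax strategy: Z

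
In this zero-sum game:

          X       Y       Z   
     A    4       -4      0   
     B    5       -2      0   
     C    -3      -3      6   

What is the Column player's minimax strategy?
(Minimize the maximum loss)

Column should play Y, value = -2

Work:
Column player minimizes Row's maximum payoff:
Column X: max payoff to Row = 5
Column Y: max payoff to Row = -2
Column Z: max payoff to Row = 6
Minimum is -2, achieved by column Y.
Minimax strategy: Y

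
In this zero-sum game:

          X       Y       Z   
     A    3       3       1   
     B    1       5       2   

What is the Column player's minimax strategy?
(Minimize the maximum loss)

Column should play Z, value = 2

Work:
Column player minimizes Row's maximum payoff:
Column X: max payoff to Row = 3
Column Y: max payoff to Row = 5
Column Z: max payoff to Row = 2
Minimum is 2, achieved by column Z.
Minimax strategy: Z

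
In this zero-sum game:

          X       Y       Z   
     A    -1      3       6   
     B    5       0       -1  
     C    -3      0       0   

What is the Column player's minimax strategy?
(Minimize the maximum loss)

Column should play Y, value = 3

Work:
Column player minimizes Row's maximum payoff:
Column X: max payoff to Row = 5
Column Y: max payoff to Row = 3
Column Z: max payoff to Row = 6
Minimum is 3, achieved by column Y.
Minimax strategy: Y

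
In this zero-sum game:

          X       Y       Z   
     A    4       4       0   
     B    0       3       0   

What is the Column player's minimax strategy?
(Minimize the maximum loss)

Column should play Z, value = 0

Work:
Column player minimizes Row's maximum payoff:
Column X: max payoff to Row = 4
Column Y: max payoff to Row = 4
Column Z: max payoff to Row = 0
Minimum is 0, achieved by column Z.
Minimax strategy: Z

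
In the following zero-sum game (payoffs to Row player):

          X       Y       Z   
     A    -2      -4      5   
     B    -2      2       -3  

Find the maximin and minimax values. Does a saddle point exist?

Maximin = -3, Minimax = -2, Saddle: False

Work:
Row minimums: [-4, -3] → maximin = -3
Column maximums: [-2, 2, 5] → minimax = -2
No saddle point (maximin ≠ minimax). Mixed strategy needed.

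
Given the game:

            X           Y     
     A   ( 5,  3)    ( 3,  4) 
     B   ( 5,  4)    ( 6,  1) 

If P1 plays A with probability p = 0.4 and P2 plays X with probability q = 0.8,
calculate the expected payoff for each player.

E[P1] = 4.96, E[P2] = 3.32

Work:
E[P1] = p·q·π₁(A,X) + p·(1-q)·π₁(A,Y) + (1-p)·q·π₁(B,X) + (1-p)·(1-q)·π₁(B,Y)
= 0.4·0.8·5 + 0.4·0.2·3 + 0.6·0.8·5 + 0.6·0.2·6
= 4.96

E[P2] = 3.32 (similar calculation)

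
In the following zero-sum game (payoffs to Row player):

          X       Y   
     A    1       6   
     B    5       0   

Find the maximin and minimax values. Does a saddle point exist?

Maximin = 1, Minimax = 5, Saddle: False

Work:
Row minimums: [1, 0] → maximin = 1
Column maximums: [5, 6] → minimax = 5
No saddle point (maximin ≠ minimax). Mixed strategy needed.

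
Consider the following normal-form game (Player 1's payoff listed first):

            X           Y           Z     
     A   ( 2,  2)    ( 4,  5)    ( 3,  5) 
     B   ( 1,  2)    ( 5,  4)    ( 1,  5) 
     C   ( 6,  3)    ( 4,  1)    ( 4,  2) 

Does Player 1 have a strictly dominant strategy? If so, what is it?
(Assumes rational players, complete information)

No strictly dominant strategy exists for Player 1

Work:
A strategy strictly dominates another if it gives a strictly higher payoff against every opponent action. Compare each pair of P1's strategies column-by-column:
  A vs B: [2 vs 1, 4 vs 5, 3 vs 1] → A does not strictly dominate B (column Y: 4 ≤ 5)
  A vs C: [2 vs 6, 4 vs 4, 3 vs 4] → A does not strictly dominate C (column X: 2 ≤ 6)
  B vs A: [1 vs 2, 5 vs 4, 1 vs 3] → B does not strictly dominate A (column X: 1 ≤ 2)
  B vs C: [1 vs 6, 5 vs 4, 1 vs 4] → B does not strictly dominate C (column X: 1 ≤ 6)
  C vs A: [6 vs 2, 4 vs 4, 4 vs 3] → C does not strictly dominate A (column Y: 4 ≤ 4)
  C vs B: [6 vs 1, 4 vs 5, 4 vs 1] → C does not strictly dominate B (column Y: 4 ≤ 5)
No single strategy strictly dominates all others → no strictly dominant strategy.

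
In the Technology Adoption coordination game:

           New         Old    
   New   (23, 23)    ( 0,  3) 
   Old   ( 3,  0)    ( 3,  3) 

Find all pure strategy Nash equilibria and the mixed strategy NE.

Pure NE: (New, New) and (Old, Old); Mixed NE: p = 0.1304, q = 0.1304

Work:
Check pure NE:
(New, New): (23, 23) - no unilateral deviation beneficial
(Old, Old): (3, 3) - no unilateral deviation beneficial
Mixed NE: P1 plays New with p = 0.1304, P2 plays New with q = 0.1304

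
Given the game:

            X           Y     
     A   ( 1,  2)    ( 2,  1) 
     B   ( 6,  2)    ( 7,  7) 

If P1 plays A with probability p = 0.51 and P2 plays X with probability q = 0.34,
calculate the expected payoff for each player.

E[P1] = 4.11, E[P2] = 3.2804

Work:
E[P1] = p·q·π₁(A,X) + p·(1-q)·π₁(A,Y) + (1-p)·q·π₁(B,X) + (1-p)·(1-q)·π₁(B,Y)
= 0.51·0.34·1 + 0.51·0.66·2 + 0.49·0.34·6 + 0.49·0.66·7
= 4.11

E[P2] = 3.2804 (similar calculation)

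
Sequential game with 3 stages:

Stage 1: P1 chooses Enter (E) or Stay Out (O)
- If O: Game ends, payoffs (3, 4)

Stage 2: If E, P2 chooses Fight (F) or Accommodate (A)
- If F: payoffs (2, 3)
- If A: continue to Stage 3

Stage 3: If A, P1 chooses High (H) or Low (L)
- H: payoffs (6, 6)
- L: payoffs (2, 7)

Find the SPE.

SPE: (E, A, H); Outcome (6, 6)

Work:
Stage 3: P1 chooses H (6 vs 2)
Stage 2: P2: F->3, A->6 (anticipating H). Choose A
Stage 1: P1: O->3, E->6 (anticipating A, H). Choose E
SPE path: E -> A -> H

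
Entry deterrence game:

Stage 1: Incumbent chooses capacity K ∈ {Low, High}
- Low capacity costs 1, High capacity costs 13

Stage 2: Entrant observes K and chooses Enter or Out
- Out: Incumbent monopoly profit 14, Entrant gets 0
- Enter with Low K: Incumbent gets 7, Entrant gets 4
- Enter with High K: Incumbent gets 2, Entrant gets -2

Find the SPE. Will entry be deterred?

SPE: (Low, Enter|Low, Out|High); Entry not deterred. Incumbent net profit = 6, Entrant gets 4

Work:
After Low K: Entrant enters (4 > 0)
After High K: Entrant stays out (-2 < 0)
Incumbent: Low → 7−1=6, High → 14−13=1
Incumbent chooses Low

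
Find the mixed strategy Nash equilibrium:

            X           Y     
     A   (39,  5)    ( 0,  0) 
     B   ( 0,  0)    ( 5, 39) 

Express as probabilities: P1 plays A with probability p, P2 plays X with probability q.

p = 0.8864, q = 0.1136

Work:
Find probabilities that make opponent indifferent:
P2 chooses q to make P1 indifferent between A and B
P1 chooses p to make P2 indifferent between X and Y
Mixed NE: P1 plays (A: 0.8864, B: 0.1136), P2 plays (X: 0.1136, Y: 0.8864)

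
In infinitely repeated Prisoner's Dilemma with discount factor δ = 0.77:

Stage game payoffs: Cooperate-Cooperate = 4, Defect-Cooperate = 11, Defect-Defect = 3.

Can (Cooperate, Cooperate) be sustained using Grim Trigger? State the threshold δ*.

δ* = 0.875; since δ = 0.77 < 0.875, cooperation cannot be sustained

Work:
For Grim Trigger:
Cooperate forever: 4/(1-δ)
Defect then punished: 11 + 3·δ/(1-δ)
Need: 4/(1-δ) ≥ 11 + 3·δ/(1-δ)
Solving: δ ≥ (T-R)/(T-P) = (11-4)/(11-3) = 0.875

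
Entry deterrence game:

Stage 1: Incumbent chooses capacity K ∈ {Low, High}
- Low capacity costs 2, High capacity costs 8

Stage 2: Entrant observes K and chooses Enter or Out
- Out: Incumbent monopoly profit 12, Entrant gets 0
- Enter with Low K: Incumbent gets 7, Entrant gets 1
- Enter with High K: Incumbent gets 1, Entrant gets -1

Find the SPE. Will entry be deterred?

SPE: (Low, Enter|Low, Out|High); Entry not deterred. Incumbent net profit = 5, Entrant gets 1

Work:
After Low K: Entrant enters (1 > 0)
After High K: Entrant stays out (-1 < 0)
Incumbent: Low → 7−2=5, High → 12−8=4
Incumbent chooses Low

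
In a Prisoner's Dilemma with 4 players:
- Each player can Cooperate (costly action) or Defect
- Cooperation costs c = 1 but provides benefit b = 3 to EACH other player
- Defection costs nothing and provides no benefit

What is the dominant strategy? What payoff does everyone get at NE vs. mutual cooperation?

Dominant: Defect; NE payoff = 0; Coop payoff = 8

Work:
Defect dominates (saves cost c = 1, benefit to others is external)
NE: All defect → everyone gets 0
If all cooperate: each receives (3)×3 - 1 = 8
Social dilemma: 8 > 0 but NE gives 0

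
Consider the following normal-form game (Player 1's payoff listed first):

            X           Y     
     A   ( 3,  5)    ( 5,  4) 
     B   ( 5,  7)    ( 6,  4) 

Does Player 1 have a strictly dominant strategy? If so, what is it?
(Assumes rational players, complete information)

Yes, Player 1's strictly dominant strategy is B

Work:
A strategy strictly dominates another if it gives a strictly higher payoff against every opponent action. Compare each pair of P1's strategies column-by-column:
  A vs B: [3 vs 5, 5 vs 6] → A does not strictly dominate B (column X: 3 ≤ 5)
  B vs A: [5 vs 3, 6 vs 5] → B strictly dominates A
B strictly dominates every other strategy → strictly dominant.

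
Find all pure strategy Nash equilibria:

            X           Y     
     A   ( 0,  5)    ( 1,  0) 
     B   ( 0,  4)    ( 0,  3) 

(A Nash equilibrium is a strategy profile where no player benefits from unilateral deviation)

Nash equilibrium: (A, X), (B, X)

Work:
Best responses:
  P1 vs X: payoffs [0, 0] → best response A/B (payoff 0)
  P1 vs Y: payoffs [1, 0] → best response A (payoff 1)
  P2 vs A: payoffs [5, 0] → best response X (payoff 5)
  P2 vs B: payoffs [4, 3] → best response X (payoff 4)
Mutual best responses: (A,X), (B,X) → Nash equilibria.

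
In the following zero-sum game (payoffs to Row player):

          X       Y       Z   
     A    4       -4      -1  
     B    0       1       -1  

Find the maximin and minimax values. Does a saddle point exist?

Maximin = -1, Minimax = -1, Saddle: True

Work:
Row minimums: [-4, -1] → maximin = -1
Column maximums: [4, 1, -1] → minimax = -1
Saddle point exists! Game value = -1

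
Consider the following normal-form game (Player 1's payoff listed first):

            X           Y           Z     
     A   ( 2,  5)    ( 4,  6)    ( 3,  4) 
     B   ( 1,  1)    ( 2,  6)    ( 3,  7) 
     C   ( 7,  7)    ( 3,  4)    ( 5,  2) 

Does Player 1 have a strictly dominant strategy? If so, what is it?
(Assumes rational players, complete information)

No strictly dominant strategy exists for Player 1

Work:
A strategy strictly dominates another if it gives a strictly higher payoff against every opponent action. Compare each pair of P1's strategies column-by-column:
  A vs B: [2 vs 1, 4 vs 2, 3 vs 3] → A does not strictly dominate B (column Z: 3 ≤ 3)
  A vs C: [2 vs 7, 4 vs 3, 3 vs 5] → A does not strictly dominate C (column X: 2 ≤ 7)
  B vs A: [1 vs 2, 2 vs 4, 3 vs 3] → B does not strictly dominate A (column X: 1 ≤ 2)
  B vs C: [1 vs 7, 2 vs 3, 3 vs 5] → B does not strictly dominate C (column X: 1 ≤ 7)
  C vs A: [7 vs 2, 3 vs 4, 5 vs 3] → C does not strictly dominate A (column Y: 3 ≤ 4)
  C vs B: [7 vs 1, 3 vs 2, 5 vs 3] → C strictly dominates B
No single strategy strictly dominates all others → no strictly dominant strategy.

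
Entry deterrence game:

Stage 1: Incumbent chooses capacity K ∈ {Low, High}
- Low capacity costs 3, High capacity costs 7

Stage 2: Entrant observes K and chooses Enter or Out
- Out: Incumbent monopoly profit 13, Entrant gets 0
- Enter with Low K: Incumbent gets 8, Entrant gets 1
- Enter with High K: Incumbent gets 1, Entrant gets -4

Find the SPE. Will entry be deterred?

SPE: (High, Enter|Low, Out|High); Entry deterred. Incumbent net profit = 6

Work:
After Low K: Entrant enters (1 > 0)
After High K: Entrant stays out (-4 < 0)
Incumbent: Low → 8−3=5, High → 13−7=6
Incumbent chooses High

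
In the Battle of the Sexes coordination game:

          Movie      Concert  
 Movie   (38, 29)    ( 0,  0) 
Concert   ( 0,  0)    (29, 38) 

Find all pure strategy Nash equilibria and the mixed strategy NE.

Pure NE: (Movie, Movie) and (Concert, Concert); Mixed NE: p = 0.5672, q = 0.4328

Work:
Check pure NE:
(Movie, Movie): (38, 29) - no unilateral deviation beneficial
(Concert, Concert): (29, 38) - no unilateral deviation beneficial
Mixed NE: P1 plays Movie with p = 0.5672, P2 plays Movie with q = 0.4328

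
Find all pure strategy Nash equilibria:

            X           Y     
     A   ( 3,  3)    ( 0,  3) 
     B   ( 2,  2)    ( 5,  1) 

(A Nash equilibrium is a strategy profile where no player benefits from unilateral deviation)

Nash equilibrium: (A, X)

Work:
Best responses:
  P1 vs X: payoffs [3, 2] → best response A (payoff 3)
  P1 vs Y: payoffs [0, 5] → best response B (payoff 5)
  P2 vs A: payoffs [3, 3] → best response X/Y (payoff 3)
  P2 vs B: payoffs [2, 1] → best response X (payoff 2)
Mutual best responses: (A,X) → Nash equilibria.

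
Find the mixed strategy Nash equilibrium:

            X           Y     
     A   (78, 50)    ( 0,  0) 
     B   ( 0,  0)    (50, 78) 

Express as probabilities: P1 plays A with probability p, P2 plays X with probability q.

p = 0.6094, q = 0.3906

Work:
Find probabilities that make opponent indifferent:
P2 chooses q to make P1 indifferent between A and B
P1 chooses p to make P2 indifferent between X and Y
Mixed NE: P1 plays (A: 0.6094, B: 0.3906), P2 plays (X: 0.3906, Y: 0.6094)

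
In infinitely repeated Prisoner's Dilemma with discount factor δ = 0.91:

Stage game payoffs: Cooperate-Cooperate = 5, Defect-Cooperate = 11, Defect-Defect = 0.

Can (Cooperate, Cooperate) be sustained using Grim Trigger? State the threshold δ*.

δ* = 0.5455; since δ = 0.91 ≥ 0.5455, cooperation can be sustained

Work:
For Grim Trigger:
Cooperate forever: 5/(1-δ)
Defect then punished: 11 + 0·δ/(1-δ)
Need: 5/(1-δ) ≥ 11 + 0·δ/(1-δ)
Solving: δ ≥ (T-R)/(T-P) = (11-5)/(11-0) = 0.5455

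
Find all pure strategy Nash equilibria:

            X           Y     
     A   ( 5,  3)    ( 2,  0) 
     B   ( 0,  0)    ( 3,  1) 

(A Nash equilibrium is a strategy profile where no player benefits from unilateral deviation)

Nash equilibrium: (A, X), (B, Y)

Work:
Best responses:
  P1 vs X: payoffs [5, 0] → best response A (payoff 5)
  P1 vs Y: payoffs [2, 3] → best response B (payoff 3)
  P2 vs A: payoffs [3, 0] → best response X (payoff 3)
  P2 vs B: payoffs [0, 1] → best response Y (payoff 1)
Mutual best responses: (A,X), (B,Y) → Nash equilibria.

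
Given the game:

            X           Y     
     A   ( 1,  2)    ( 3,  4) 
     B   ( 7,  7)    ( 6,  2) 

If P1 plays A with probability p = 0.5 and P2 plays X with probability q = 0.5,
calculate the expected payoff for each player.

E[P1] = 4.25, E[P2] = 3.75

Work:
E[P1] = p·q·π₁(A,X) + p·(1-q)·π₁(A,Y) + (1-p)·q·π₁(B,X) + (1-p)·(1-q)·π₁(B,Y)
= 0.5·0.5·1 + 0.5·0.5·3 + 0.5·0.5·7 + 0.5·0.5·6
= 4.25

E[P2] = 3.75 (similar calculation)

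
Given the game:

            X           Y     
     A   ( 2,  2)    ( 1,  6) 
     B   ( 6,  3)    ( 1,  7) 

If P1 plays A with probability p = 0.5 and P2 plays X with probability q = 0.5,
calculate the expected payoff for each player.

E[P1] = 2.5, E[P2] = 4.5

Work:
E[P1] = p·q·π₁(A,X) + p·(1-q)·π₁(A,Y) + (1-p)·q·π₁(B,X) + (1-p)·(1-q)·π₁(B,Y)
= 0.5·0.5·2 + 0.5·0.5·1 + 0.5·0.5·6 + 0.5·0.5·1
= 2.5

E[P2] = 4.5 (similar calculation)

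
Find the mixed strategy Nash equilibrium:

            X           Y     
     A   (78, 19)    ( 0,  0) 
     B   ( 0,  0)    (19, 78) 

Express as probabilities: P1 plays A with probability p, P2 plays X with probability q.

p = 0.8041, q = 0.1959

Work:
Find probabilities that make opponent indifferent:
P2 chooses q to make P1 indifferent between A and B
P1 chooses p to make P2 indifferent between X and Y
Mixed NE: P1 plays (A: 0.8041, B: 0.1959), P2 plays (X: 0.1959, Y: 0.8041)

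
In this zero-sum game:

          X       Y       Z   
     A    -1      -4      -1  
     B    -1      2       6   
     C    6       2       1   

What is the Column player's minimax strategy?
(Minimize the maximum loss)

Column should play Y, value = 2

Work:
Column player minimizes Row's maximum payoff:
Column X: max payoff to Row = 6
Column Y: max payoff to Row = 2
Column Z: max payoff to Row = 6
Minimum is 2, achieved by column Y.
Minimax strategy: Y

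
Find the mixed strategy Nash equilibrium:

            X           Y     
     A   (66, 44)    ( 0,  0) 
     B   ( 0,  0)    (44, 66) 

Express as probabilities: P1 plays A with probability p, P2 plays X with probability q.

p = 0.6, q = 0.4

Work:
Find probabilities that make opponent indifferent:
P2 chooses q to make P1 indifferent between A and B
P1 chooses p to make P2 indifferent between X and Y
Mixed NE: P1 plays (A: 0.6, B: 0.4), P2 plays (X: 0.4, Y: 0.6)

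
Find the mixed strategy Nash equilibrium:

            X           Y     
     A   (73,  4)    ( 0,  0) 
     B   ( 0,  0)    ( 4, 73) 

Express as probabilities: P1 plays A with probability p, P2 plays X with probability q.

p = 0.9481, q = 0.0519

Work:
Find probabilities that make opponent indifferent:
P2 chooses q to make P1 indifferent between A and B
P1 chooses p to make P2 indifferent between X and Y
Mixed NE: P1 plays (A: 0.9481, B: 0.0519), P2 plays (X: 0.0519, Y: 0.9481)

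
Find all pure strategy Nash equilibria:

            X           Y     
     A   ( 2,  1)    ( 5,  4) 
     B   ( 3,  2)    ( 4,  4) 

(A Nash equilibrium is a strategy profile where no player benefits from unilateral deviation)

Nash equilibrium: (A, Y)

Work:
Best responses:
  P1 vs X: payoffs [2, 3] → best response B (payoff 3)
  P1 vs Y: payoffs [5, 4] → best response A (payoff 5)
  P2 vs A: payoffs [1, 4] → best response Y (payoff 4)
  P2 vs B: payoffs [2, 4] → best response Y (payoff 4)
Mutual best responses: (A,Y) → Nash equilibria.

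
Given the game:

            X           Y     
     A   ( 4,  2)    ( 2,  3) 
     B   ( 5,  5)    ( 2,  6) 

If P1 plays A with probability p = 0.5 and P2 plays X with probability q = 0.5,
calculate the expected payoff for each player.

E[P1] = 3.25, E[P2] = 4.0

Work:
E[P1] = p·q·π₁(A,X) + p·(1-q)·π₁(A,Y) + (1-p)·q·π₁(B,X) + (1-p)·(1-q)·π₁(B,Y)
= 0.5·0.5·4 + 0.5·0.5·2 + 0.5·0.5·5 + 0.5·0.5·2
= 3.25

E[P2] = 4.0 (similar calculation)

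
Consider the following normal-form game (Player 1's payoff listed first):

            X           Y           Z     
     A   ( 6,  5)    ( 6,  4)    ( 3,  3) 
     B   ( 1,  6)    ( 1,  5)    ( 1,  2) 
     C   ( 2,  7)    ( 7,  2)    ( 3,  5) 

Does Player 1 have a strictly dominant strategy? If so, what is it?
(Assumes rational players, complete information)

No strictly dominant strategy exists for Player 1

Work:
A strategy strictly dominates another if it gives a strictly higher payoff against every opponent action. Compare each pair of P1's strategies column-by-column:
  A vs B: [6 vs 1, 6 vs 1, 3 vs 1] → A strictly dominates B
  A vs C: [6 vs 2, 6 vs 7, 3 vs 3] → A does not strictly dominate C (column Y: 6 ≤ 7)
  B vs A: [1 vs 6, 1 vs 6, 1 vs 3] → B does not strictly dominate A (column X: 1 ≤ 6)
  B vs C: [1 vs 2, 1 vs 7, 1 vs 3] → B does not strictly dominate C (column X: 1 ≤ 2)
  C vs A: [2 vs 6, 7 vs 6, 3 vs 3] → C does not strictly dominate A (column X: 2 ≤ 6)
  C vs B: [2 vs 1, 7 vs 1, 3 vs 1] → C strictly dominates B
No single strategy strictly dominates all others → no strictly dominant strategy.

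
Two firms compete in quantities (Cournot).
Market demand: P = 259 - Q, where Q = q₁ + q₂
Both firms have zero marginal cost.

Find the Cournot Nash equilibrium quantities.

q₁* = q₂* = 86.33; P* = 86.33

Work:
Profit: π_i = P·q_i = (a - q_i - q_j)·q_i
FOC: ∂π_i/∂q_i = a - 2q_i - q_j = 0
Reaction function: q_i = (259 - q_j)/2
Symmetry: q* = 259/3 = 86.33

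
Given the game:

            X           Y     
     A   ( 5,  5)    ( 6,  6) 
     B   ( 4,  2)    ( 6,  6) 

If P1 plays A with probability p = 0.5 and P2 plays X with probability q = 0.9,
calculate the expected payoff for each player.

E[P1] = 4.65, E[P2] = 3.75

Work:
E[P1] = p·q·π₁(A,X) + p·(1-q)·π₁(A,Y) + (1-p)·q·π₁(B,X) + (1-p)·(1-q)·π₁(B,Y)
= 0.5·0.9·5 + 0.5·0.1·6 + 0.5·0.9·4 + 0.5·0.1·6
= 4.65

E[P2] = 3.75 (similar calculation)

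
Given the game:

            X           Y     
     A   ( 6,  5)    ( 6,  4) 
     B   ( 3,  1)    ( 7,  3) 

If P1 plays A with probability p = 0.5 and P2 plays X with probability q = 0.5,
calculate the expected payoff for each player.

E[P1] = 5.5, E[P2] = 3.25

Work:
E[P1] = p·q·π₁(A,X) + p·(1-q)·π₁(A,Y) + (1-p)·q·π₁(B,X) + (1-p)·(1-q)·π₁(B,Y)
= 0.5·0.5·6 + 0.5·0.5·6 + 0.5·0.5·3 + 0.5·0.5·7
= 5.5

E[P2] = 3.25 (similar calculation)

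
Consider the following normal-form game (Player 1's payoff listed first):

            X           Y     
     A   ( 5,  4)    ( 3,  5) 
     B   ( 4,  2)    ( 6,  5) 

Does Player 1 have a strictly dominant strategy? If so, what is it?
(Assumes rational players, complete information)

No strictly dominant strategy exists for Player 1

Work:
A strategy strictly dominates another if it gives a strictly higher payoff against every opponent action. Compare each pair of P1's strategies column-by-column:
  A vs B: [5 vs 4, 3 vs 6] → A does not strictly dominate B (column Y: 3 ≤ 6)
  B vs A: [4 vs 5, 6 vs 3] → B does not strictly dominate A (column X: 4 ≤ 5)
No single strategy strictly dominates all others → no strictly dominant strategy.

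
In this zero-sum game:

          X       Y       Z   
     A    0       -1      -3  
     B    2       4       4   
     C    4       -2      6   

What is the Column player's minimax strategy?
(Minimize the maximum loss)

Column should play X or Y (all achieve the minimum), value = 4

Work:
Column player minimizes Row's maximum payoff:
Column X: max payoff to Row = 4
Column Y: max payoff to Row = 4
Column Z: max payoff to Row = 6
Minimum is 4, achieved by columns X, Y (tied).
Each of X or Y is a minimax strategy.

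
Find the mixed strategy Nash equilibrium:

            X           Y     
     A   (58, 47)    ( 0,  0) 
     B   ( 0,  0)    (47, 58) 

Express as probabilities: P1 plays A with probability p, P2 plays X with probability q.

p = 0.5524, q = 0.4476

Work:
Find probabilities that make opponent indifferent:
P2 chooses q to make P1 indifferent between A and B
P1 chooses p to make P2 indifferent between X and Y
Mixed NE: P1 plays (A: 0.5524, B: 0.4476), P2 plays (X: 0.4476, Y: 0.5524)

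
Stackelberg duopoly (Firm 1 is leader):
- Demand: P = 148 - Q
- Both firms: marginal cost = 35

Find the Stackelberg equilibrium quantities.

q₁* (leader) = 56.5, q₂* (follower) = 28.25

Work:
Follower's reaction: q₂ = (a - c - q₁)/2
Leader substitutes: π₁ = q₁·(a - q₁ - (a-c-q₁)/2 - c)
FOC: q₁* = (148 - 35)/2 = 56.50
Then: q₂* = (148 - 35 - 56.5)/2 = 28.25
Leader has first-mover advantage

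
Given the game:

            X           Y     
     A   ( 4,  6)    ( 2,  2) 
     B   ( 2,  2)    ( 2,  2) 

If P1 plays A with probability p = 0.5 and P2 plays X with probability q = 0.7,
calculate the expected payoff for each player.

E[P1] = 2.7, E[P2] = 3.4

Work:
E[P1] = p·q·π₁(A,X) + p·(1-q)·π₁(A,Y) + (1-p)·q·π₁(B,X) + (1-p)·(1-q)·π₁(B,Y)
= 0.5·0.7·4 + 0.5·0.3·2 + 0.5·0.7·2 + 0.5·0.3·2
= 2.7

E[P2] = 3.4 (similar calculation)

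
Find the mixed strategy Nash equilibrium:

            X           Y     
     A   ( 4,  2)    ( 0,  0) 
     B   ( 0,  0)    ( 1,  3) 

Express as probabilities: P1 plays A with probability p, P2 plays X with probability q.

p = 0.6, q = 0.2

Work:
Find probabilities that make opponent indifferent:
P2 chooses q to make P1 indifferent between A and B
P1 chooses p to make P2 indifferent between X and Y
Mixed NE: P1 plays (A: 0.6, B: 0.4), P2 plays (X: 0.2, Y: 0.8)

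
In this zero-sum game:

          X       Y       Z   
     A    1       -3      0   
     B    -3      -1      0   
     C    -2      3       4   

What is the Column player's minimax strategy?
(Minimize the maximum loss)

Column should play X, value = 1

Work:
Column player minimizes Row's maximum payoff:
Column X: max payoff to Row = 1
Column Y: max payoff to Row = 3
Column Z: max payoff to Row = 4
Minimum is 1, achieved by column X.
Minimax strategy: X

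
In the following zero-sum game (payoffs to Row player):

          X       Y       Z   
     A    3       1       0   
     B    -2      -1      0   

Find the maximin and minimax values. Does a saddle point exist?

Maximin = 0, Minimax = 0, Saddle: True

Work:
Row minimums: [0, -2] → maximin = 0
Column maximums: [3, 1, 0] → minimax = 0
Saddle point exists! Game value = 0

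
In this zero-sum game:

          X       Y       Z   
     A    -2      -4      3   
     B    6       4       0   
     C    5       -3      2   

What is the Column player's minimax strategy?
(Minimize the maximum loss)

Column should play Z, value = 3

Work:
Column player minimizes Row's maximum payoff:
Column X: max payoff to Row = 6
Column Y: max payoff to Row = 4
Column Z: max payoff to Row = 3
Minimum is 3, achieved by column Z.
Minimax strategy: Z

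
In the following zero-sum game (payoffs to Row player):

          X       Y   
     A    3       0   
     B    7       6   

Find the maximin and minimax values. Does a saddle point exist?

Maximin = 6, Minimax = 6, Saddle: True

Work:
Row minimums: [0, 6] → maximin = 6
Column maximums: [7, 6] → minimax = 6
Saddle point exists! Game value = 6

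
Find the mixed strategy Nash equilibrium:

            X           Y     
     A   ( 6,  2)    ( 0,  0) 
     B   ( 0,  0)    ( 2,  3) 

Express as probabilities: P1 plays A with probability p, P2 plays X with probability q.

p = 0.6, q = 0.25

Work:
Find probabilities that make opponent indifferent:
P2 chooses q to make P1 indifferent between A and B
P1 chooses p to make P2 indifferent between X and Y
Mixed NE: P1 plays (A: 0.6, B: 0.4), P2 plays (X: 0.25, Y: 0.75)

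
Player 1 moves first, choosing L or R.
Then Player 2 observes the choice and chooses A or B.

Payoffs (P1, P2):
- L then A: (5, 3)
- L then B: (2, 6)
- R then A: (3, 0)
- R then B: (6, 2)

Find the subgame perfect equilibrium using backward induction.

P1 plays R, P2 plays B after L and B after R; Payoff (6, 2)

Work:
Backward induction:
After L: P2 chooses B → P1 gets 2
After R: P2 chooses B → P1 gets 6
P1 chooses R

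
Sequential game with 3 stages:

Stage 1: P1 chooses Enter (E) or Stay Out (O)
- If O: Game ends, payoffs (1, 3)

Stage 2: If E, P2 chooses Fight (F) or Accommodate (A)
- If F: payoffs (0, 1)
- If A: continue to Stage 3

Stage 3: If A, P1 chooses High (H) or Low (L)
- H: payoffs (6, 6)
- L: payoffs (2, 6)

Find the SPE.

SPE: (E, A, H); Outcome (6, 6)

Work:
Stage 3: P1 chooses H (6 vs 2)
Stage 2: P2: F->1, A->6 (anticipating H). Choose A
Stage 1: P1: O->1, E->6 (anticipating A, H). Choose E
SPE path: E -> A -> H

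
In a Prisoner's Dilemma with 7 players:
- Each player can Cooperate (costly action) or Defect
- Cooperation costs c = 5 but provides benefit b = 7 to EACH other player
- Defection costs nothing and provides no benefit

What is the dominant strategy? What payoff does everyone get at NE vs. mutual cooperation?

Dominant: Defect; NE payoff = 0; Coop payoff = 37

Work:
Defect dominates (saves cost c = 5, benefit to others is external)
NE: All defect → everyone gets 0
If all cooperate: each receives (6)×7 - 5 = 37
Social dilemma: 37 > 0 but NE gives 0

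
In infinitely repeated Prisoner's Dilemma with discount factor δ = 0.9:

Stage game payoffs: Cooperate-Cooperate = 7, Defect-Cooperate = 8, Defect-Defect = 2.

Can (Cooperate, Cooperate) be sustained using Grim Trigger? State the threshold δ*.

δ* = 0.1667; since δ = 0.9 ≥ 0.1667, cooperation can be sustained

Work:
For Grim Trigger:
Cooperate forever: 7/(1-δ)
Defect then punished: 8 + 2·δ/(1-δ)
Need: 7/(1-δ) ≥ 8 + 2·δ/(1-δ)
Solving: δ ≥ (T-R)/(T-P) = (8-7)/(8-2) = 0.1667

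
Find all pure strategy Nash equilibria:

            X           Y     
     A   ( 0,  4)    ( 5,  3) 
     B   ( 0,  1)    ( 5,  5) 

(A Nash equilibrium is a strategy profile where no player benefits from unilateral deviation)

Nash equilibrium: (A, X), (B, Y)

Work:
Best responses:
  P1 vs X: payoffs [0, 0] → best response A/B (payoff 0)
  P1 vs Y: payoffs [5, 5] → best response A/B (payoff 5)
  P2 vs A: payoffs [4, 3] → best response X (payoff 4)
  P2 vs B: payoffs [1, 5] → best response Y (payoff 5)
Mutual best responses: (A,X), (B,Y) → Nash equilibria.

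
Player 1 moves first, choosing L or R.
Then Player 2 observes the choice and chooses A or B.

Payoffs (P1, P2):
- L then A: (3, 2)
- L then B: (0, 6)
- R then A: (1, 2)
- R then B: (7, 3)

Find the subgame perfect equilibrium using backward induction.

P1 plays R, P2 plays B after L and B after R; Payoff (7, 3)

Work:
Backward induction:
After L: P2 chooses B → P1 gets 0
After R: P2 chooses B → P1 gets 7
P1 chooses R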